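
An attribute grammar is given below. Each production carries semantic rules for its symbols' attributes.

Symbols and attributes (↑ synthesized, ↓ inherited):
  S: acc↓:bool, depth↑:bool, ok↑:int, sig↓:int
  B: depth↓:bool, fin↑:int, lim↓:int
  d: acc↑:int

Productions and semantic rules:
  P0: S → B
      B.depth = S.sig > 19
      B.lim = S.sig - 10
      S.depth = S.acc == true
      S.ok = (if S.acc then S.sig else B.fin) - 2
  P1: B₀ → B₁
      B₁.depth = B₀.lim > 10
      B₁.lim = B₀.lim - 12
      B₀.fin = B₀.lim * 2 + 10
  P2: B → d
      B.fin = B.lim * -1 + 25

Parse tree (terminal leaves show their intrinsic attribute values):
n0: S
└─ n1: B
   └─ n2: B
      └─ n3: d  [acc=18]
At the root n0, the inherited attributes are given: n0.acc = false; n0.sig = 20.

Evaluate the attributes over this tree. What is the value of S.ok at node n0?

1. n0.acc = false  [given at root]
2. n0.sig = 20  [given at root]
3. n1.depth = true  [S.sig > 19]
4. n1.lim = 10  [S.sig - 10]
5. n2.depth = false  [B₀.lim > 10]
6. n2.lim = -2  [B₀.lim - 12]
7. n3.acc = 18  [terminal]
8. n2.fin = 27  [B.lim * -1 + 25]
9. n1.fin = 30  [B₀.lim * 2 + 10]
10. n0.depth = false  [S.acc == true]
11. n0.ok = 28  [(if S.acc then S.sig else B.fin) - 2]

28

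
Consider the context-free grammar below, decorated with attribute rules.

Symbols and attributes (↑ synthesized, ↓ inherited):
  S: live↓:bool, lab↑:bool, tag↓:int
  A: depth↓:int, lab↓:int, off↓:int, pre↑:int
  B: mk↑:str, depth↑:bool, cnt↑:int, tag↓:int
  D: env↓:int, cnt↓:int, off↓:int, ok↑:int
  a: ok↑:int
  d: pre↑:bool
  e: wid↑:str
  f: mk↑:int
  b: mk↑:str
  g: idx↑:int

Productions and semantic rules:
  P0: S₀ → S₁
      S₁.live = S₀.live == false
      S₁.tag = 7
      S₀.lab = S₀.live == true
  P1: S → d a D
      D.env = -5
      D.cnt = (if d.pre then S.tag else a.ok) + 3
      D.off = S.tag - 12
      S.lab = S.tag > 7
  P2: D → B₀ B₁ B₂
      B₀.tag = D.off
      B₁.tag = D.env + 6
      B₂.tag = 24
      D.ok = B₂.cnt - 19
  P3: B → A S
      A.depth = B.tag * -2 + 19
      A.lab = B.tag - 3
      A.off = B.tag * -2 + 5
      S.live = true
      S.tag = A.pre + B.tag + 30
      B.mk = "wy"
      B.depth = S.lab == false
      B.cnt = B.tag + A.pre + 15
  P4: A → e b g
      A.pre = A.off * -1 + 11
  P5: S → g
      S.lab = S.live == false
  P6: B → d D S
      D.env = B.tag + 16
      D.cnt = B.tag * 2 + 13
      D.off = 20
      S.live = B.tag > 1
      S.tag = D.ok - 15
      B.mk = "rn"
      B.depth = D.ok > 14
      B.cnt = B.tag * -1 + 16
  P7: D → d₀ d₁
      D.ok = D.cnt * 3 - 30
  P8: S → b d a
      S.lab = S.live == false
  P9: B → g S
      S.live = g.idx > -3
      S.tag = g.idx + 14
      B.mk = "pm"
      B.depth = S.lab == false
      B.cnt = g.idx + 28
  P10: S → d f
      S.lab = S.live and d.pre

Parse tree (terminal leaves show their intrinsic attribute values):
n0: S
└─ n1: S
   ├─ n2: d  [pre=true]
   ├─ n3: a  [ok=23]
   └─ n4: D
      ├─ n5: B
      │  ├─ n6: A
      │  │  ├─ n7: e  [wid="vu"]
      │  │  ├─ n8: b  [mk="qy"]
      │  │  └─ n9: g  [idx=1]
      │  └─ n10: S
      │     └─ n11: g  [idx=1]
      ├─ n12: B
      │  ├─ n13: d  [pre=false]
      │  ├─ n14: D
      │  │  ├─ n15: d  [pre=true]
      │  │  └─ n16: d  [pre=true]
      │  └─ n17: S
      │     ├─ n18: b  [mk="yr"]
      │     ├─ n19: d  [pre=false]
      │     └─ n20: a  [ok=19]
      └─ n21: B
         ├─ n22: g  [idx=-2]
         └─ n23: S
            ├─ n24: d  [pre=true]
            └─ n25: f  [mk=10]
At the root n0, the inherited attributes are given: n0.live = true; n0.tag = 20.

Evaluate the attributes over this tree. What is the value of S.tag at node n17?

0

1. n0.live = true  [given at root]
2. n0.tag = 20  [given at root]
3. n1.live = false  [S₀.live == false]
4. n1.tag = 7  [7]
5. n2.pre = true  [terminal]
6. n3.ok = 23  [terminal]
7. n4.env = -5  [-5]
8. n4.cnt = 10  [(if d.pre then S.tag else a.ok) + 3]
9. n4.off = -5  [S.tag - 12]
10. n5.tag = -5  [D.off]
11. n6.depth = 29  [B.tag * -2 + 19]
12. n6.lab = -8  [B.tag - 3]
13. n6.off = 15  [B.tag * -2 + 5]
14. n7.wid = "vu"  [terminal]
15. n8.mk = "qy"  [terminal]
16. n9.idx = 1  [terminal]
17. n6.pre = -4  [A.off * -1 + 11]
18. n10.live = true  [true]
19. n10.tag = 21  [A.pre + B.tag + 30]
20. n11.idx = 1  [terminal]
21. n10.lab = false  [S.live == false]
22. n5.mk = "wy"  ["wy"]
23. n5.depth = true  [S.lab == false]
24. n5.cnt = 6  [B.tag + A.pre + 15]
25. n12.tag = 1  [D.env + 6]
26. n13.pre = false  [terminal]
27. n14.env = 17  [B.tag + 16]
28. n14.cnt = 15  [B.tag * 2 + 13]
29. n14.off = 20  [20]
30. n15.pre = true  [terminal]
31. n16.pre = true  [terminal]
32. n14.ok = 15  [D.cnt * 3 - 30]
33. n17.live = false  [B.tag > 1]
34. n17.tag = 0  [D.ok - 15]
35. n18.mk = "yr"  [terminal]
36. n19.pre = false  [terminal]
37. n20.ok = 19  [terminal]
38. n17.lab = true  [S.live == false]
39. n12.mk = "rn"  ["rn"]
40. n12.depth = true  [D.ok > 14]
41. n12.cnt = 15  [B.tag * -1 + 16]
42. n21.tag = 24  [24]
43. n22.idx = -2  [terminal]
44. n23.live = true  [g.idx > -3]
45. n23.tag = 12  [g.idx + 14]
46. n24.pre = true  [terminal]
47. n25.mk = 10  [terminal]
48. n23.lab = true  [S.live and d.pre]
49. n21.mk = "pm"  ["pm"]
50. n21.depth = false  [S.lab == false]
51. n21.cnt = 26  [g.idx + 28]
52. n4.ok = 7  [B₂.cnt - 19]
53. n1.lab = false  [S.tag > 7]
54. n0.lab = true  [S₀.live == true]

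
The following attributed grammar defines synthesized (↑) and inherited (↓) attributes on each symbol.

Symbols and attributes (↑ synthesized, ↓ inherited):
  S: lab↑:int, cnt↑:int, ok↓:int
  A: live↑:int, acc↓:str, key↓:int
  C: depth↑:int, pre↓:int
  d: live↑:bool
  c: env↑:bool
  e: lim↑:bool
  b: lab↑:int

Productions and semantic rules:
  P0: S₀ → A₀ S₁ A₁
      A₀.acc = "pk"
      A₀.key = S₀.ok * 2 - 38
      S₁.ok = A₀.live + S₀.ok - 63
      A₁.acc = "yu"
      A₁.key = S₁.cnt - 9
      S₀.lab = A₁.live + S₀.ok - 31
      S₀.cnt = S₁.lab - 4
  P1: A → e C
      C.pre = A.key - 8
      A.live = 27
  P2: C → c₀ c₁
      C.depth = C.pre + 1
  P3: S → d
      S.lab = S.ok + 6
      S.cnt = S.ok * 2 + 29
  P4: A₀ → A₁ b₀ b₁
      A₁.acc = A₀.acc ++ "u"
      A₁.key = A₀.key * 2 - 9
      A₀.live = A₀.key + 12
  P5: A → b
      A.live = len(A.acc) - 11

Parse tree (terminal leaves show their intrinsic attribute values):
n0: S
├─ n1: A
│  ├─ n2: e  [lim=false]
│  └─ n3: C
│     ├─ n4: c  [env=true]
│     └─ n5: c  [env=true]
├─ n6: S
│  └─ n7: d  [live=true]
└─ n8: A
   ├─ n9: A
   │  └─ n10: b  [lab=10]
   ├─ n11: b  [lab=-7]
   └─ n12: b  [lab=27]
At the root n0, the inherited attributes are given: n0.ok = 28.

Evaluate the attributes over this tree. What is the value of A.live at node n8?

16

1. n0.ok = 28  [given at root]
2. n1.acc = "pk"  ["pk"]
3. n1.key = 18  [S₀.ok * 2 - 38]
4. n2.lim = false  [terminal]
5. n3.pre = 10  [A.key - 8]
6. n4.env = true  [terminal]
7. n5.env = true  [terminal]
8. n3.depth = 11  [C.pre + 1]
9. n1.live = 27  [27]
10. n6.ok = -8  [A₀.live + S₀.ok - 63]
11. n7.live = true  [terminal]
12. n6.lab = -2  [S.ok + 6]
13. n6.cnt = 13  [S.ok * 2 + 29]
14. n8.acc = "yu"  ["yu"]
15. n8.key = 4  [S₁.cnt - 9]
16. n9.acc = "yuu"  [A₀.acc ++ "u"]
17. n9.key = -1  [A₀.key * 2 - 9]
18. n10.lab = 10  [terminal]
19. n9.live = -8  [len(A.acc) - 11]
20. n11.lab = -7  [terminal]
21. n12.lab = 27  [terminal]
22. n8.live = 16  [A₀.key + 12]
23. n0.lab = 13  [A₁.live + S₀.ok - 31]
24. n0.cnt = -6  [S₁.lab - 4]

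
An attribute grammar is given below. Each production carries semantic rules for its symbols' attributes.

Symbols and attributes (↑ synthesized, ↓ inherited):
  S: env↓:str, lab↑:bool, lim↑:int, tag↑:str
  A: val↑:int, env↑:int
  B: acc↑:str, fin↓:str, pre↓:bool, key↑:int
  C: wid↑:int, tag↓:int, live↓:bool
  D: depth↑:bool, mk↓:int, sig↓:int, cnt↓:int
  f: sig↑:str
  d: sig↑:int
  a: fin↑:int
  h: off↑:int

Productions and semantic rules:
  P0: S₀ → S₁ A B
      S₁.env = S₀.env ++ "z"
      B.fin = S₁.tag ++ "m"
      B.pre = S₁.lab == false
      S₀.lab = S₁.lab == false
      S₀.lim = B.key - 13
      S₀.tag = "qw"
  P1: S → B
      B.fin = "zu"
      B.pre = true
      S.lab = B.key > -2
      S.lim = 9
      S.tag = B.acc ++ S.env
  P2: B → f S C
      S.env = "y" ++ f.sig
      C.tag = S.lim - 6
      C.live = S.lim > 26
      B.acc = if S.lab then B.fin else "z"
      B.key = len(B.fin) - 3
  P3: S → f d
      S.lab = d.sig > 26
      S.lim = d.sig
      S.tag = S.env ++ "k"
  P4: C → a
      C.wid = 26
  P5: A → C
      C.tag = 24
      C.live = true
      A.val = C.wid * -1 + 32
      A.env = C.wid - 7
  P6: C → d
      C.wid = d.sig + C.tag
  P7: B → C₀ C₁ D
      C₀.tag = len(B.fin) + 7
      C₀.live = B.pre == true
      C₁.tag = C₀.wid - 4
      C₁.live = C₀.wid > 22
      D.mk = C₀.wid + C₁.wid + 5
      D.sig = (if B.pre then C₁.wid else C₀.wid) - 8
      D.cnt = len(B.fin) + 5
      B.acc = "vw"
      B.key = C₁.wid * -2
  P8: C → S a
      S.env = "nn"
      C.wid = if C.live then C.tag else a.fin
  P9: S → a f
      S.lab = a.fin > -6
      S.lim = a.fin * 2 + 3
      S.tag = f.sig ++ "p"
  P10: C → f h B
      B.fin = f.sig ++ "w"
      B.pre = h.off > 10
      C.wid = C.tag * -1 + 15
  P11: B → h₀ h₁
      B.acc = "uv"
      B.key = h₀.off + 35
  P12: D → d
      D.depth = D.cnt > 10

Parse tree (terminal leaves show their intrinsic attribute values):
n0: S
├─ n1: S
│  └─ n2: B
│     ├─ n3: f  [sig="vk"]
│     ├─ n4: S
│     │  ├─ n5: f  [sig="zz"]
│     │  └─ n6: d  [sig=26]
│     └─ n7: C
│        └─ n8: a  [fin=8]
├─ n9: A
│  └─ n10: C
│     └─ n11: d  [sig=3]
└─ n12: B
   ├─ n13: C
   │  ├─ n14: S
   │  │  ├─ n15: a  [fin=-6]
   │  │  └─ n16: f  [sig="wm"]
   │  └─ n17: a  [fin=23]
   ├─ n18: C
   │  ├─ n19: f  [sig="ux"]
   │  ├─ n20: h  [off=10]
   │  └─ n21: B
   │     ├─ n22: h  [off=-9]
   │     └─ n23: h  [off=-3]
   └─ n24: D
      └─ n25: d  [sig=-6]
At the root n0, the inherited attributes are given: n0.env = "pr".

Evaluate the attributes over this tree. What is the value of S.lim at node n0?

-5

1. n0.env = "pr"  [given at root]
2. n1.env = "prz"  [S₀.env ++ "z"]
3. n2.fin = "zu"  ["zu"]
4. n2.pre = true  [true]
5. n3.sig = "vk"  [terminal]
6. n4.env = "yvk"  ["y" ++ f.sig]
7. n5.sig = "zz"  [terminal]
8. n6.sig = 26  [terminal]
9. n4.lab = false  [d.sig > 26]
10. n4.lim = 26  [d.sig]
11. n4.tag = "yvkk"  [S.env ++ "k"]
12. n7.tag = 20  [S.lim - 6]
13. n7.live = false  [S.lim > 26]
14. n8.fin = 8  [terminal]
15. n7.wid = 26  [26]
16. n2.acc = "z"  [if S.lab then B.fin else "z"]
17. n2.key = -1  [len(B.fin) - 3]
18. n1.lab = true  [B.key > -2]
19. n1.lim = 9  [9]
20. n1.tag = "zprz"  [B.acc ++ S.env]
21. n10.tag = 24  [24]
22. n10.live = true  [true]
23. n11.sig = 3  [terminal]
24. n10.wid = 27  [d.sig + C.tag]
25. n9.val = 5  [C.wid * -1 + 32]
26. n9.env = 20  [C.wid - 7]
27. n12.fin = "zprzm"  [S₁.tag ++ "m"]
28. n12.pre = false  [S₁.lab == false]
29. n13.tag = 12  [len(B.fin) + 7]
30. n13.live = false  [B.pre == true]
31. n14.env = "nn"  ["nn"]
32. n15.fin = -6  [terminal]
33. n16.sig = "wm"  [terminal]
34. n14.lab = false  [a.fin > -6]
35. n14.lim = -9  [a.fin * 2 + 3]
36. n14.tag = "wmp"  [f.sig ++ "p"]
37. n17.fin = 23  [terminal]
38. n13.wid = 23  [if C.live then C.tag else a.fin]
39. n18.tag = 19  [C₀.wid - 4]
40. n18.live = true  [C₀.wid > 22]
41. n19.sig = "ux"  [terminal]
42. n20.off = 10  [terminal]
43. n21.fin = "uxw"  [f.sig ++ "w"]
44. n21.pre = false  [h.off > 10]
45. n22.off = -9  [terminal]
46. n23.off = -3  [terminal]
47. n21.acc = "uv"  ["uv"]
48. n21.key = 26  [h₀.off + 35]
49. n18.wid = -4  [C.tag * -1 + 15]
50. n24.mk = 24  [C₀.wid + C₁.wid + 5]
51. n24.sig = 15  [(if B.pre then C₁.wid else C₀.wid) - 8]
52. n24.cnt = 10  [len(B.fin) + 5]
53. n25.sig = -6  [terminal]
54. n24.depth = false  [D.cnt > 10]
55. n12.acc = "vw"  ["vw"]
56. n12.key = 8  [C₁.wid * -2]
57. n0.lab = false  [S₁.lab == false]
58. n0.lim = -5  [B.key - 13]
59. n0.tag = "qw"  ["qw"]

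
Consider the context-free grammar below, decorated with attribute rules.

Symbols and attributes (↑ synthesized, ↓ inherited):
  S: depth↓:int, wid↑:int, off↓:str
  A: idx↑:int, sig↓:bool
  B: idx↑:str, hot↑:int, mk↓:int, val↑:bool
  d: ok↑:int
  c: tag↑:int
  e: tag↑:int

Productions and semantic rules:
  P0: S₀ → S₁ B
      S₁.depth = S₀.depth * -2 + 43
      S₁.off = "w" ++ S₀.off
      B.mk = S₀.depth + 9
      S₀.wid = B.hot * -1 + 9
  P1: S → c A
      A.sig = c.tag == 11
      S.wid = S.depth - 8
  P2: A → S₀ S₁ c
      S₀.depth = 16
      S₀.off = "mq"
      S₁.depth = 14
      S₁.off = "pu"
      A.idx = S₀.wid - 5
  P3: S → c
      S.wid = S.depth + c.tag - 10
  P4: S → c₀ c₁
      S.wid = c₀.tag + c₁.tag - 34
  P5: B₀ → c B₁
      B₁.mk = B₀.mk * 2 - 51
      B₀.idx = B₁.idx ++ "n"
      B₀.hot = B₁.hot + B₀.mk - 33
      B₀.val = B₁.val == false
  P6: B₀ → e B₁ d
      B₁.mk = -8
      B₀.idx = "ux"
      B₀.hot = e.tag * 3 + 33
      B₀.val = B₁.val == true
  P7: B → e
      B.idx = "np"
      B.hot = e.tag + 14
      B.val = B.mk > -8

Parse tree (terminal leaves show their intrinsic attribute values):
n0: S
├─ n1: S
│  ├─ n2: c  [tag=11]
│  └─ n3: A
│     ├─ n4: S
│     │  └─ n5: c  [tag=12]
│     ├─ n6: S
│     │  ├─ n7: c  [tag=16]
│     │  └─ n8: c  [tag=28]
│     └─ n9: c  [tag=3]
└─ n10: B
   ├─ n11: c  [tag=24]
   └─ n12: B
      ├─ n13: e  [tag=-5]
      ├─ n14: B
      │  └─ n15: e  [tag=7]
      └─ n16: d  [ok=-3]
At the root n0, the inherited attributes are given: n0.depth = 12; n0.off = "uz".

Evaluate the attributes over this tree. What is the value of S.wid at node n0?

3

1. n0.depth = 12  [given at root]
2. n0.off = "uz"  [given at root]
3. n1.depth = 19  [S₀.depth * -2 + 43]
4. n1.off = "wuz"  ["w" ++ S₀.off]
5. n2.tag = 11  [terminal]
6. n3.sig = true  [c.tag == 11]
7. n4.depth = 16  [16]
8. n4.off = "mq"  ["mq"]
9. n5.tag = 12  [terminal]
10. n4.wid = 18  [S.depth + c.tag - 10]
11. n6.depth = 14  [14]
12. n6.off = "pu"  ["pu"]
13. n7.tag = 16  [terminal]
14. n8.tag = 28  [terminal]
15. n6.wid = 10  [c₀.tag + c₁.tag - 34]
16. n9.tag = 3  [terminal]
17. n3.idx = 13  [S₀.wid - 5]
18. n1.wid = 11  [S.depth - 8]
19. n10.mk = 21  [S₀.depth + 9]
20. n11.tag = 24  [terminal]
21. n12.mk = -9  [B₀.mk * 2 - 51]
22. n13.tag = -5  [terminal]
23. n14.mk = -8  [-8]
24. n15.tag = 7  [terminal]
25. n14.idx = "np"  ["np"]
26. n14.hot = 21  [e.tag + 14]
27. n14.val = false  [B.mk > -8]
28. n16.ok = -3  [terminal]
29. n12.idx = "ux"  ["ux"]
30. n12.hot = 18  [e.tag * 3 + 33]
31. n12.val = false  [B₁.val == true]
32. n10.idx = "uxn"  [B₁.idx ++ "n"]
33. n10.hot = 6  [B₁.hot + B₀.mk - 33]
34. n10.val = true  [B₁.val == false]
35. n0.wid = 3  [B.hot * -1 + 9]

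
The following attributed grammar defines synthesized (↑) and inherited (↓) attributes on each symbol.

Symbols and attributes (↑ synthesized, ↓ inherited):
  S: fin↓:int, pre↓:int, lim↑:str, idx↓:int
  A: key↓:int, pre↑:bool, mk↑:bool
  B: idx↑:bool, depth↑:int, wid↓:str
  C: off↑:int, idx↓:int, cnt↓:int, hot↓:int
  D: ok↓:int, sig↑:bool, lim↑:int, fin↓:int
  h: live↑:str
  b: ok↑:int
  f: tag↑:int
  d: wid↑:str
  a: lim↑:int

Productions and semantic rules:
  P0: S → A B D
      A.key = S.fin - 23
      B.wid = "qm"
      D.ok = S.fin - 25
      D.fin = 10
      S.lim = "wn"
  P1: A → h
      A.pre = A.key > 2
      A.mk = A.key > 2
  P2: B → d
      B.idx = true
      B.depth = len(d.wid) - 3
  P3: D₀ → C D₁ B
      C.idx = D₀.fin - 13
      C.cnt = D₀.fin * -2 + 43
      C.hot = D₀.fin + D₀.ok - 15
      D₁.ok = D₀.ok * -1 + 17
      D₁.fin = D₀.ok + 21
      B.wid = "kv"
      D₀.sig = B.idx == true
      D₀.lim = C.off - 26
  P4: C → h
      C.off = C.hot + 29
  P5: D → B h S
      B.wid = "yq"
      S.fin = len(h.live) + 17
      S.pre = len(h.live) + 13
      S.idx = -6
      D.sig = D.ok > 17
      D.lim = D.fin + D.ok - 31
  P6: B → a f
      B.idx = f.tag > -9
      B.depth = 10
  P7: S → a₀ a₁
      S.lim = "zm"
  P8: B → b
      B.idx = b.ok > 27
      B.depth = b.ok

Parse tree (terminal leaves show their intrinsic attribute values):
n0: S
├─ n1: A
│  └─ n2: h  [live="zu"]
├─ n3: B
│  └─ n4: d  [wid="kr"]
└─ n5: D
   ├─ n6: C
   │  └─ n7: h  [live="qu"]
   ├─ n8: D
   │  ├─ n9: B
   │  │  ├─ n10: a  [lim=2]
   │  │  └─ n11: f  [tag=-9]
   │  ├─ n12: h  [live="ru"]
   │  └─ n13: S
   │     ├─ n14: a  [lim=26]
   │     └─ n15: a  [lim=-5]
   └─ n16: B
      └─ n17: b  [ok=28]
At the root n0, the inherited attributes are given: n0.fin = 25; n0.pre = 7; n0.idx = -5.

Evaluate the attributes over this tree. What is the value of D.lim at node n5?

1. n0.fin = 25  [given at root]
2. n0.pre = 7  [given at root]
3. n0.idx = -5  [given at root]
4. n1.key = 2  [S.fin - 23]
5. n2.live = "zu"  [terminal]
6. n1.pre = false  [A.key > 2]
7. n1.mk = false  [A.key > 2]
8. n3.wid = "qm"  ["qm"]
9. n4.wid = "kr"  [terminal]
10. n3.idx = true  [true]
11. n3.depth = -1  [len(d.wid) - 3]
12. n5.ok = 0  [S.fin - 25]
13. n5.fin = 10  [10]
14. n6.idx = -3  [D₀.fin - 13]
15. n6.cnt = 23  [D₀.fin * -2 + 43]
16. n6.hot = -5  [D₀.fin + D₀.ok - 15]
17. n7.live = "qu"  [terminal]
18. n6.off = 24  [C.hot + 29]
19. n8.ok = 17  [D₀.ok * -1 + 17]
20. n8.fin = 21  [D₀.ok + 21]
21. n9.wid = "yq"  ["yq"]
22. n10.lim = 2  [terminal]
23. n11.tag = -9  [terminal]
24. n9.idx = false  [f.tag > -9]
25. n9.depth = 10  [10]
26. n12.live = "ru"  [terminal]
27. n13.fin = 19  [len(h.live) + 17]
28. n13.pre = 15  [len(h.live) + 13]
29. n13.idx = -6  [-6]
30. n14.lim = 26  [terminal]
31. n15.lim = -5  [terminal]
32. n13.lim = "zm"  ["zm"]
33. n8.sig = false  [D.ok > 17]
34. n8.lim = 7  [D.fin + D.ok - 31]
35. n16.wid = "kv"  ["kv"]
36. n17.ok = 28  [terminal]
37. n16.idx = true  [b.ok > 27]
38. n16.depth = 28  [b.ok]
39. n5.sig = true  [B.idx == true]
40. n5.lim = -2  [C.off - 26]
41. n0.lim = "wn"  ["wn"]

-2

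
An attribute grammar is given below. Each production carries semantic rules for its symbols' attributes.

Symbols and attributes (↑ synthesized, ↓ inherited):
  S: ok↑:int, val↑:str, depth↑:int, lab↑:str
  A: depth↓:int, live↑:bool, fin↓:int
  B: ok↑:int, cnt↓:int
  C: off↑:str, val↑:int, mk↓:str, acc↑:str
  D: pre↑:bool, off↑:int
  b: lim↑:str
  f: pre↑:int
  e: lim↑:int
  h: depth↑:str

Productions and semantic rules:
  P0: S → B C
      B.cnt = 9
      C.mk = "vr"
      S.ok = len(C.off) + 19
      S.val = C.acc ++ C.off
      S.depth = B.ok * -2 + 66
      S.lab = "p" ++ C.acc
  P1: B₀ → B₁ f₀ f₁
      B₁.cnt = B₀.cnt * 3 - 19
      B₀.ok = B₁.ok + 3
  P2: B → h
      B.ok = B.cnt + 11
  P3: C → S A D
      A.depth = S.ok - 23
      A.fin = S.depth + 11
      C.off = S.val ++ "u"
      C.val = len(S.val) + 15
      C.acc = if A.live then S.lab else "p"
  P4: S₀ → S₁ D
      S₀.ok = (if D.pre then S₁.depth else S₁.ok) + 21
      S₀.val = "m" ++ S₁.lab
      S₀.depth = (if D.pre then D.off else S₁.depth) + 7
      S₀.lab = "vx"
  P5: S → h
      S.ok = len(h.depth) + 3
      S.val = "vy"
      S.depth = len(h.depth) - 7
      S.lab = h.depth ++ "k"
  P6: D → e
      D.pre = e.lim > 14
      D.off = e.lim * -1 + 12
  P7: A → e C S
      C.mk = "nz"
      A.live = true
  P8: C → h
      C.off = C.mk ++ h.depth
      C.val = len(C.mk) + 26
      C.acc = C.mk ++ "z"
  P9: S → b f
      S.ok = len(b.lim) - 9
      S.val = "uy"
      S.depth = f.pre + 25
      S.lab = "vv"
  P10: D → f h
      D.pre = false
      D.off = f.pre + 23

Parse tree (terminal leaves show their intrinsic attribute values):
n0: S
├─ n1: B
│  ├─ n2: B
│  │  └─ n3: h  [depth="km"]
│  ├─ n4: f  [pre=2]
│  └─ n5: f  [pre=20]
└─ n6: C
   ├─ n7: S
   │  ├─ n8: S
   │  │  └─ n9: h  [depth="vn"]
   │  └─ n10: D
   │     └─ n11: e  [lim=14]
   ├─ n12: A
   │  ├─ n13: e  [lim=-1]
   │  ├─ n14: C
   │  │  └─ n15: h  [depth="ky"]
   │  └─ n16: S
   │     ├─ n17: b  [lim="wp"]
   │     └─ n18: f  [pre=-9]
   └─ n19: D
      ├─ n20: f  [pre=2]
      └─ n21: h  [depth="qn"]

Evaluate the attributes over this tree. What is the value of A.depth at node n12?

1. n1.cnt = 9  [9]
2. n2.cnt = 8  [B₀.cnt * 3 - 19]
3. n3.depth = "km"  [terminal]
4. n2.ok = 19  [B.cnt + 11]
5. n4.pre = 2  [terminal]
6. n5.pre = 20  [terminal]
7. n1.ok = 22  [B₁.ok + 3]
8. n6.mk = "vr"  ["vr"]
9. n9.depth = "vn"  [terminal]
10. n8.ok = 5  [len(h.depth) + 3]
11. n8.val = "vy"  ["vy"]
12. n8.depth = -5  [len(h.depth) - 7]
13. n8.lab = "vnk"  [h.depth ++ "k"]
14. n11.lim = 14  [terminal]
15. n10.pre = false  [e.lim > 14]
16. n10.off = -2  [e.lim * -1 + 12]
17. n7.ok = 26  [(if D.pre then S₁.depth else S₁.ok) + 21]
18. n7.val = "mvnk"  ["m" ++ S₁.lab]
19. n7.depth = 2  [(if D.pre then D.off else S₁.depth) + 7]
20. n7.lab = "vx"  ["vx"]
21. n12.depth = 3  [S.ok - 23]
22. n12.fin = 13  [S.depth + 11]
23. n13.lim = -1  [terminal]
24. n14.mk = "nz"  ["nz"]
25. n15.depth = "ky"  [terminal]
26. n14.off = "nzky"  [C.mk ++ h.depth]
27. n14.val = 28  [len(C.mk) + 26]
28. n14.acc = "nzz"  [C.mk ++ "z"]
29. n17.lim = "wp"  [terminal]
30. n18.pre = -9  [terminal]
31. n16.ok = -7  [len(b.lim) - 9]
32. n16.val = "uy"  ["uy"]
33. n16.depth = 16  [f.pre + 25]
34. n16.lab = "vv"  ["vv"]
35. n12.live = true  [true]
36. n20.pre = 2  [terminal]
37. n21.depth = "qn"  [terminal]
38. n19.pre = false  [false]
39. n19.off = 25  [f.pre + 23]
40. n6.off = "mvnku"  [S.val ++ "u"]
41. n6.val = 19  [len(S.val) + 15]
42. n6.acc = "vx"  [if A.live then S.lab else "p"]
43. n0.ok = 24  [len(C.off) + 19]
44. n0.val = "vxmvnku"  [C.acc ++ C.off]
45. n0.depth = 22  [B.ok * -2 + 66]
46. n0.lab = "pvx"  ["p" ++ C.acc]

3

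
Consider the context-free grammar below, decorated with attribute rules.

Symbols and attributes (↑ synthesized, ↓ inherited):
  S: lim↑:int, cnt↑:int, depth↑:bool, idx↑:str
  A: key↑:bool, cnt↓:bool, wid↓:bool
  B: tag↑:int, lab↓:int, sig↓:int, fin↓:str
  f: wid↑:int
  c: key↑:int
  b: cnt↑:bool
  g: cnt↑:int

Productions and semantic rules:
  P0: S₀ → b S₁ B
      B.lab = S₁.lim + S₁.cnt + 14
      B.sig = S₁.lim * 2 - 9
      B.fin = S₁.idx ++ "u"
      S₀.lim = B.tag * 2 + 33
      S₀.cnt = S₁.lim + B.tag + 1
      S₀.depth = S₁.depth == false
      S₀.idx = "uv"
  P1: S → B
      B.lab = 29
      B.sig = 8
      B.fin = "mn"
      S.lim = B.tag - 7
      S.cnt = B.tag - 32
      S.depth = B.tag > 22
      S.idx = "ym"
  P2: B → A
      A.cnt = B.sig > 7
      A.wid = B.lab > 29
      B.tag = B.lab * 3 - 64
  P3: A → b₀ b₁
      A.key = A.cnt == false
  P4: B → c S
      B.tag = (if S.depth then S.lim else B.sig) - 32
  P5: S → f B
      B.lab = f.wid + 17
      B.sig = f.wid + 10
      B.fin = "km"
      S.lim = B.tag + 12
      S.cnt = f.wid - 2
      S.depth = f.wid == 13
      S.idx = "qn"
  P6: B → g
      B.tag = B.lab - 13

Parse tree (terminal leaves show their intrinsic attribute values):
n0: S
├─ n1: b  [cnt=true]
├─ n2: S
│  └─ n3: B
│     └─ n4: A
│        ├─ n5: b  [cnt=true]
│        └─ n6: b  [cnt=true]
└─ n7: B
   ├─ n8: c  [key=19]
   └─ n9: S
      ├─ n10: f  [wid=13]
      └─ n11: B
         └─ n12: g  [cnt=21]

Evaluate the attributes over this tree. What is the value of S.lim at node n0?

27

1. n1.cnt = true  [terminal]
2. n3.lab = 29  [29]
3. n3.sig = 8  [8]
4. n3.fin = "mn"  ["mn"]
5. n4.cnt = true  [B.sig > 7]
6. n4.wid = false  [B.lab > 29]
7. n5.cnt = true  [terminal]
8. n6.cnt = true  [terminal]
9. n4.key = false  [A.cnt == false]
10. n3.tag = 23  [B.lab * 3 - 64]
11. n2.lim = 16  [B.tag - 7]
12. n2.cnt = -9  [B.tag - 32]
13. n2.depth = true  [B.tag > 22]
14. n2.idx = "ym"  ["ym"]
15. n7.lab = 21  [S₁.lim + S₁.cnt + 14]
16. n7.sig = 23  [S₁.lim * 2 - 9]
17. n7.fin = "ymu"  [S₁.idx ++ "u"]
18. n8.key = 19  [terminal]
19. n10.wid = 13  [terminal]
20. n11.lab = 30  [f.wid + 17]
21. n11.sig = 23  [f.wid + 10]
22. n11.fin = "km"  ["km"]
23. n12.cnt = 21  [terminal]
24. n11.tag = 17  [B.lab - 13]
25. n9.lim = 29  [B.tag + 12]
26. n9.cnt = 11  [f.wid - 2]
27. n9.depth = true  [f.wid == 13]
28. n9.idx = "qn"  ["qn"]
29. n7.tag = -3  [(if S.depth then S.lim else B.sig) - 32]
30. n0.lim = 27  [B.tag * 2 + 33]
31. n0.cnt = 14  [S₁.lim + B.tag + 1]
32. n0.depth = false  [S₁.depth == false]
33. n0.idx = "uv"  ["uv"]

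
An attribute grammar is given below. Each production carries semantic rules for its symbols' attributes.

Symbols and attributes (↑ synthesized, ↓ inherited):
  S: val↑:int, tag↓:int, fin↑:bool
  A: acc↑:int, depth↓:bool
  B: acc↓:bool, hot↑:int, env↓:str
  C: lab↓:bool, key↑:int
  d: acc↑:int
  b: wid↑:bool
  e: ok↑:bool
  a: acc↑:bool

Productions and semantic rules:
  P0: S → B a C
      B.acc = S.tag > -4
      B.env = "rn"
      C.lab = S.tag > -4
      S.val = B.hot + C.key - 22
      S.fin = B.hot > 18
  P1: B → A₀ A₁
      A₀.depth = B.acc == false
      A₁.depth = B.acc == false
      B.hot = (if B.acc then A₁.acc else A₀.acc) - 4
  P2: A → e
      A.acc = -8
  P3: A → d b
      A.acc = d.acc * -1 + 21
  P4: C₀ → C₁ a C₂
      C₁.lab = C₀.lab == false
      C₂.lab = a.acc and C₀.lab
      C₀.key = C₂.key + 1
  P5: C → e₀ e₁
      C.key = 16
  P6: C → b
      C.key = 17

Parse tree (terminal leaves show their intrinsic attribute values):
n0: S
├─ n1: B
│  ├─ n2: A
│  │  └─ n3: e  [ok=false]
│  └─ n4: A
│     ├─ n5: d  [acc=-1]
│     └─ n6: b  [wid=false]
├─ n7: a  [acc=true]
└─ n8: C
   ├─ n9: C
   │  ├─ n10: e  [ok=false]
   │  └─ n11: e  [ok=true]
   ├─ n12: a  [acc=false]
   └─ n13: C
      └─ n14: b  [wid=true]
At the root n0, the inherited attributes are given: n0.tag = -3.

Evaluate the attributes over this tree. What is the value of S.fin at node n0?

1. n0.tag = -3  [given at root]
2. n1.acc = true  [S.tag > -4]
3. n1.env = "rn"  ["rn"]
4. n2.depth = false  [B.acc == false]
5. n3.ok = false  [terminal]
6. n2.acc = -8  [-8]
7. n4.depth = false  [B.acc == false]
8. n5.acc = -1  [terminal]
9. n6.wid = false  [terminal]
10. n4.acc = 22  [d.acc * -1 + 21]
11. n1.hot = 18  [(if B.acc then A₁.acc else A₀.acc) - 4]
12. n7.acc = true  [terminal]
13. n8.lab = true  [S.tag > -4]
14. n9.lab = false  [C₀.lab == false]
15. n10.ok = false  [terminal]
16. n11.ok = true  [terminal]
17. n9.key = 16  [16]
18. n12.acc = false  [terminal]
19. n13.lab = false  [a.acc and C₀.lab]
20. n14.wid = true  [terminal]
21. n13.key = 17  [17]
22. n8.key = 18  [C₂.key + 1]
23. n0.val = 14  [B.hot + C.key - 22]
24. n0.fin = false  [B.hot > 18]

false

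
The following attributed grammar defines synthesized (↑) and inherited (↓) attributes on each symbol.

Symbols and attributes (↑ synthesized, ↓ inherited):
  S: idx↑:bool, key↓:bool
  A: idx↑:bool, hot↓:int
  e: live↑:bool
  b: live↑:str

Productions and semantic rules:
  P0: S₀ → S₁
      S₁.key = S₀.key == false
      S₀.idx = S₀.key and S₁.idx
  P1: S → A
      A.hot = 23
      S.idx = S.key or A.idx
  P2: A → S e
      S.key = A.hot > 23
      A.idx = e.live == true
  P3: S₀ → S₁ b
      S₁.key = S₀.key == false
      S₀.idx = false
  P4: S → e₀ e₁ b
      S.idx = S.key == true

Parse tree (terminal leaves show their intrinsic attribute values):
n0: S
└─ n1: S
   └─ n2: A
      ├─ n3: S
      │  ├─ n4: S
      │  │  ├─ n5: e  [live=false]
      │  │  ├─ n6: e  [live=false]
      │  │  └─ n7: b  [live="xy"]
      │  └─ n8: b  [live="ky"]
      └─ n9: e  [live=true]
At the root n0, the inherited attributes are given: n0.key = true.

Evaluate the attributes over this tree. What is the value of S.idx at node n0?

1. n0.key = true  [given at root]
2. n1.key = false  [S₀.key == false]
3. n2.hot = 23  [23]
4. n3.key = false  [A.hot > 23]
5. n4.key = true  [S₀.key == false]
6. n5.live = false  [terminal]
7. n6.live = false  [terminal]
8. n7.live = "xy"  [terminal]
9. n4.idx = true  [S.key == true]
10. n8.live = "ky"  [terminal]
11. n3.idx = false  [false]
12. n9.live = true  [terminal]
13. n2.idx = true  [e.live == true]
14. n1.idx = true  [S.key or A.idx]
15. n0.idx = true  [S₀.key and S₁.idx]

true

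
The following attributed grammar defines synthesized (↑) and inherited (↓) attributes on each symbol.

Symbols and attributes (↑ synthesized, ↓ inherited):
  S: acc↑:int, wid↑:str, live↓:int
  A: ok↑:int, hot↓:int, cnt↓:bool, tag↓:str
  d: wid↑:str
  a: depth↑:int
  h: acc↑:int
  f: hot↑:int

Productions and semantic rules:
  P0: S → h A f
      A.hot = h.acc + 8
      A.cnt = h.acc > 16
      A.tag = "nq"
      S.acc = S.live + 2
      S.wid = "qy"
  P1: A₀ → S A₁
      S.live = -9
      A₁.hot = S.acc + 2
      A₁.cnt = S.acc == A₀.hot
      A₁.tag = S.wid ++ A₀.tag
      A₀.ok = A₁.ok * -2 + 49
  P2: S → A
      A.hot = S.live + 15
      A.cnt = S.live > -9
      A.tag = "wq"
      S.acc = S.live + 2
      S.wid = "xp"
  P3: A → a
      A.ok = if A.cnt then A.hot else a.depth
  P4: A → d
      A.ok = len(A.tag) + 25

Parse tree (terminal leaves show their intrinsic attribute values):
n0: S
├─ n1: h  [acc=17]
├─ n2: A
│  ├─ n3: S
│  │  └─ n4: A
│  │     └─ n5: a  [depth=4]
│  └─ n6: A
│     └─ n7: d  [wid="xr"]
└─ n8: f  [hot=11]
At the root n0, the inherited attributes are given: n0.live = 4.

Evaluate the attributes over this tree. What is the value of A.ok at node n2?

-9

1. n0.live = 4  [given at root]
2. n1.acc = 17  [terminal]
3. n2.hot = 25  [h.acc + 8]
4. n2.cnt = true  [h.acc > 16]
5. n2.tag = "nq"  ["nq"]
6. n3.live = -9  [-9]
7. n4.hot = 6  [S.live + 15]
8. n4.cnt = false  [S.live > -9]
9. n4.tag = "wq"  ["wq"]
10. n5.depth = 4  [terminal]
11. n4.ok = 4  [if A.cnt then A.hot else a.depth]
12. n3.acc = -7  [S.live + 2]
13. n3.wid = "xp"  ["xp"]
14. n6.hot = -5  [S.acc + 2]
15. n6.cnt = false  [S.acc == A₀.hot]
16. n6.tag = "xpnq"  [S.wid ++ A₀.tag]
17. n7.wid = "xr"  [terminal]
18. n6.ok = 29  [len(A.tag) + 25]
19. n2.ok = -9  [A₁.ok * -2 + 49]
20. n8.hot = 11  [terminal]
21. n0.acc = 6  [S.live + 2]
22. n0.wid = "qy"  ["qy"]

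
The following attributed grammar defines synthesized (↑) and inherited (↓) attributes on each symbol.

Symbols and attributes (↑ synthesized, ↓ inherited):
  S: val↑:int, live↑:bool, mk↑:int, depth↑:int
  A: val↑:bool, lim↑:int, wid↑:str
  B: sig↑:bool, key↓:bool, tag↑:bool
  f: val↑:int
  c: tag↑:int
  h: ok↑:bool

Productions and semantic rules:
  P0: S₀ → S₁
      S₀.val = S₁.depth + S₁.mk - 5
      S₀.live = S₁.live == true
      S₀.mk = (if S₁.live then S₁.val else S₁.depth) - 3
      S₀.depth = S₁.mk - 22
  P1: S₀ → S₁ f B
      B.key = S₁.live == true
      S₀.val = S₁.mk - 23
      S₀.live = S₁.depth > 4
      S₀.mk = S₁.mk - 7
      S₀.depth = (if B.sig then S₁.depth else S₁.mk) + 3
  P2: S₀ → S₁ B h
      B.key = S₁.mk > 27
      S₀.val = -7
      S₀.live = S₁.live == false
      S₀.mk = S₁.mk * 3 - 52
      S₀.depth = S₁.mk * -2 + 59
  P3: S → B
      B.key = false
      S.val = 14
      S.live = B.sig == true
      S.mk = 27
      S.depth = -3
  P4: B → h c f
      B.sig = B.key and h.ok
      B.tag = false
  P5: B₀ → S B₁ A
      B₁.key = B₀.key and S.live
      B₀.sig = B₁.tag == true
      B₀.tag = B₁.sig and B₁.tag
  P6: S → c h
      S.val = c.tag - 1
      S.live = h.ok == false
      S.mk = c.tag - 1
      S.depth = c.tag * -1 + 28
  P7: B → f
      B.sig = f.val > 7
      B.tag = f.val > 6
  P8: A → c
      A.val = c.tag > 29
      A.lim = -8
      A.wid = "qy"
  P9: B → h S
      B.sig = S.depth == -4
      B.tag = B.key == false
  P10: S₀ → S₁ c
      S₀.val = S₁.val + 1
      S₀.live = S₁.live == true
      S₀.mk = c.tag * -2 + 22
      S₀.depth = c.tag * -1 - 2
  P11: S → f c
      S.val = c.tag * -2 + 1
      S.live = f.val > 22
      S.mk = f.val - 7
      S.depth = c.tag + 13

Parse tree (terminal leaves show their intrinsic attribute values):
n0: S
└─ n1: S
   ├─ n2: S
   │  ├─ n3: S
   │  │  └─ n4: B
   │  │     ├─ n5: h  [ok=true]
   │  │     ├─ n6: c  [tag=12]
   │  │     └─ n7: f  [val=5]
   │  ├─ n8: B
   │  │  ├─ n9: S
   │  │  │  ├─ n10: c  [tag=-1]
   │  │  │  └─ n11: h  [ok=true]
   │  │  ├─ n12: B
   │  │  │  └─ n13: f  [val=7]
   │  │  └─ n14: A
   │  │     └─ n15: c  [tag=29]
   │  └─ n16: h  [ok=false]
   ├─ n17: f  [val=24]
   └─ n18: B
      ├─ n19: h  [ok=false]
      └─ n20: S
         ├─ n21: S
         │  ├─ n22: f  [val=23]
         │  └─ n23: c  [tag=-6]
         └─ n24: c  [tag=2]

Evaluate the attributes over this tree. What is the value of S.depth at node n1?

1. n4.key = false  [false]
2. n5.ok = true  [terminal]
3. n6.tag = 12  [terminal]
4. n7.val = 5  [terminal]
5. n4.sig = false  [B.key and h.ok]
6. n4.tag = false  [false]
7. n3.val = 14  [14]
8. n3.live = false  [B.sig == true]
9. n3.mk = 27  [27]
10. n3.depth = -3  [-3]
11. n8.key = false  [S₁.mk > 27]
12. n10.tag = -1  [terminal]
13. n11.ok = true  [terminal]
14. n9.val = -2  [c.tag - 1]
15. n9.live = false  [h.ok == false]
16. n9.mk = -2  [c.tag - 1]
17. n9.depth = 29  [c.tag * -1 + 28]
18. n12.key = false  [B₀.key and S.live]
19. n13.val = 7  [terminal]
20. n12.sig = false  [f.val > 7]
21. n12.tag = true  [f.val > 6]
22. n15.tag = 29  [terminal]
23. n14.val = false  [c.tag > 29]
24. n14.lim = -8  [-8]
25. n14.wid = "qy"  ["qy"]
26. n8.sig = true  [B₁.tag == true]
27. n8.tag = false  [B₁.sig and B₁.tag]
28. n16.ok = false  [terminal]
29. n2.val = -7  [-7]
30. n2.live = true  [S₁.live == false]
31. n2.mk = 29  [S₁.mk * 3 - 52]
32. n2.depth = 5  [S₁.mk * -2 + 59]
33. n17.val = 24  [terminal]
34. n18.key = true  [S₁.live == true]
35. n19.ok = false  [terminal]
36. n22.val = 23  [terminal]
37. n23.tag = -6  [terminal]
38. n21.val = 13  [c.tag * -2 + 1]
39. n21.live = true  [f.val > 22]
40. n21.mk = 16  [f.val - 7]
41. n21.depth = 7  [c.tag + 13]
42. n24.tag = 2  [terminal]
43. n20.val = 14  [S₁.val + 1]
44. n20.live = true  [S₁.live == true]
45. n20.mk = 18  [c.tag * -2 + 22]
46. n20.depth = -4  [c.tag * -1 - 2]
47. n18.sig = true  [S.depth == -4]
48. n18.tag = false  [B.key == false]
49. n1.val = 6  [S₁.mk - 23]
50. n1.live = true  [S₁.depth > 4]
51. n1.mk = 22  [S₁.mk - 7]
52. n1.depth = 8  [(if B.sig then S₁.depth else S₁.mk) + 3]
53. n0.val = 25  [S₁.depth + S₁.mk - 5]
54. n0.live = true  [S₁.live == true]
55. n0.mk = 3  [(if S₁.live then S₁.val else S₁.depth) - 3]
56. n0.depth = 0  [S₁.mk - 22]

8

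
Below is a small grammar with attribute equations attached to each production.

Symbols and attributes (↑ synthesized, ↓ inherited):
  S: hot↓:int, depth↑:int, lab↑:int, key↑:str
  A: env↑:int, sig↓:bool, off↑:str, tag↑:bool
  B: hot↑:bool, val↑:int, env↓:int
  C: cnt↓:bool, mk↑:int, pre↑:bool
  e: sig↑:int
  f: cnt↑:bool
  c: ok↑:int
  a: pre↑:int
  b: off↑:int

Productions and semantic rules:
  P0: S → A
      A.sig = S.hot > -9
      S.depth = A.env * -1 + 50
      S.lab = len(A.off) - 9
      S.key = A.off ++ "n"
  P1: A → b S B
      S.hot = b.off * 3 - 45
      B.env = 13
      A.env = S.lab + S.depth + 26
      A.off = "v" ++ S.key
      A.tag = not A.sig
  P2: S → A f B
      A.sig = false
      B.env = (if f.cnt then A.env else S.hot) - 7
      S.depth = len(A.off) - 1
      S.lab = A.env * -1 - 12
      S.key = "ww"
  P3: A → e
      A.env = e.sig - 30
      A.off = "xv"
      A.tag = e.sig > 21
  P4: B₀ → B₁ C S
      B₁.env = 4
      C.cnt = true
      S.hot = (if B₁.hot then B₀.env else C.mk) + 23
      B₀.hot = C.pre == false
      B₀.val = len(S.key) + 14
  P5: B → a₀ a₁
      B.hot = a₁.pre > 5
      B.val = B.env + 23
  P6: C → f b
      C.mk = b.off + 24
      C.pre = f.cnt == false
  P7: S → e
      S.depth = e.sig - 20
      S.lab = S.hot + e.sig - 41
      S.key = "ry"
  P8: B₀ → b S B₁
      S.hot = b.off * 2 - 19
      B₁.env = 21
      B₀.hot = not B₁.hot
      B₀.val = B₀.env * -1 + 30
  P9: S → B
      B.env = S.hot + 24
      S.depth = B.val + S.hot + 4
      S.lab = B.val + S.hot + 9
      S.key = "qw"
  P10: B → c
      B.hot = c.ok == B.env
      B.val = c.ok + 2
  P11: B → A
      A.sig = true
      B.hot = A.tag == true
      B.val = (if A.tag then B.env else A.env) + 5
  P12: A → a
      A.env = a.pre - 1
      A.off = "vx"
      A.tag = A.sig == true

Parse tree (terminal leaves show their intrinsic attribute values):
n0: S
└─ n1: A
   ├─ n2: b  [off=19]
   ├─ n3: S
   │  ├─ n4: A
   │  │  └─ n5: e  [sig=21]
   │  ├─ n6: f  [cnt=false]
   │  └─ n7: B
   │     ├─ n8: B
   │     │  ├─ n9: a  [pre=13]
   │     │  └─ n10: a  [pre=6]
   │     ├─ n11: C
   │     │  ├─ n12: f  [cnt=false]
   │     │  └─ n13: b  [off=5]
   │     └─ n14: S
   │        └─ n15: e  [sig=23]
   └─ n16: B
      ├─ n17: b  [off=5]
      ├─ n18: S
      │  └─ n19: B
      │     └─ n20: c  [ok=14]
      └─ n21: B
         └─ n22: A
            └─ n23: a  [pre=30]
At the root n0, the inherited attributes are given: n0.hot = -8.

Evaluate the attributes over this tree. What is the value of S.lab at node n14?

10

1. n0.hot = -8  [given at root]
2. n1.sig = true  [S.hot > -9]
3. n2.off = 19  [terminal]
4. n3.hot = 12  [b.off * 3 - 45]
5. n4.sig = false  [false]
6. n5.sig = 21  [terminal]
7. n4.env = -9  [e.sig - 30]
8. n4.off = "xv"  ["xv"]
9. n4.tag = false  [e.sig > 21]
10. n6.cnt = false  [terminal]
11. n7.env = 5  [(if f.cnt then A.env else S.hot) - 7]
12. n8.env = 4  [4]
13. n9.pre = 13  [terminal]
14. n10.pre = 6  [terminal]
15. n8.hot = true  [a₁.pre > 5]
16. n8.val = 27  [B.env + 23]
17. n11.cnt = true  [true]
18. n12.cnt = false  [terminal]
19. n13.off = 5  [terminal]
20. n11.mk = 29  [b.off + 24]
21. n11.pre = true  [f.cnt == false]
22. n14.hot = 28  [(if B₁.hot then B₀.env else C.mk) + 23]
23. n15.sig = 23  [terminal]
24. n14.depth = 3  [e.sig - 20]
25. n14.lab = 10  [S.hot + e.sig - 41]
26. n14.key = "ry"  ["ry"]
27. n7.hot = false  [C.pre == false]
28. n7.val = 16  [len(S.key) + 14]
29. n3.depth = 1  [len(A.off) - 1]
30. n3.lab = -3  [A.env * -1 - 12]
31. n3.key = "ww"  ["ww"]
32. n16.env = 13  [13]
33. n17.off = 5  [terminal]
34. n18.hot = -9  [b.off * 2 - 19]
35. n19.env = 15  [S.hot + 24]
36. n20.ok = 14  [terminal]
37. n19.hot = false  [c.ok == B.env]
38. n19.val = 16  [c.ok + 2]
39. n18.depth = 11  [B.val + S.hot + 4]
40. n18.lab = 16  [B.val + S.hot + 9]
41. n18.key = "qw"  ["qw"]
42. n21.env = 21  [21]
43. n22.sig = true  [true]
44. n23.pre = 30  [terminal]
45. n22.env = 29  [a.pre - 1]
46. n22.off = "vx"  ["vx"]
47. n22.tag = true  [A.sig == true]
48. n21.hot = true  [A.tag == true]
49. n21.val = 26  [(if A.tag then B.env else A.env) + 5]
50. n16.hot = false  [not B₁.hot]
51. n16.val = 17  [B₀.env * -1 + 30]
52. n1.env = 24  [S.lab + S.depth + 26]
53. n1.off = "vww"  ["v" ++ S.key]
54. n1.tag = false  [not A.sig]
55. n0.depth = 26  [A.env * -1 + 50]
56. n0.lab = -6  [len(A.off) - 9]
57. n0.key = "vwwn"  [A.off ++ "n"]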